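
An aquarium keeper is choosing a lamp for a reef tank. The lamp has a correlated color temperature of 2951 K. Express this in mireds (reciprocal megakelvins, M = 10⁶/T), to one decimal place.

338.9 mireds

M = 10⁶ / 2951 = 338.868 → 338.9 mireds.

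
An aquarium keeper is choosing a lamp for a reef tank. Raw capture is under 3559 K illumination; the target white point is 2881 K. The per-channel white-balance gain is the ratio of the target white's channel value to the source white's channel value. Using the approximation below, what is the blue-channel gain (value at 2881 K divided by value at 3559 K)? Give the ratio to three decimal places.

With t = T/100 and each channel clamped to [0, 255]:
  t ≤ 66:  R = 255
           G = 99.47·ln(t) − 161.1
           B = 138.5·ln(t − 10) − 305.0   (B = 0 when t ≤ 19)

0.704

At 3559 K (t = 35.59):
  B = 138.5·ln(35.59 − 10) − 305.0 = 138.5·ln 25.59 − 305.0 = 138.5·3.2422 − 305.0 = 144.045.
At 2881 K (t = 28.81):
  B = 138.5·ln(28.81 − 10) − 305.0 = 138.5·ln 18.81 − 305.0 = 138.5·2.9344 − 305.0 = 101.413.
Gain = 101.413 / 144.045 = 0.7040 → 0.704.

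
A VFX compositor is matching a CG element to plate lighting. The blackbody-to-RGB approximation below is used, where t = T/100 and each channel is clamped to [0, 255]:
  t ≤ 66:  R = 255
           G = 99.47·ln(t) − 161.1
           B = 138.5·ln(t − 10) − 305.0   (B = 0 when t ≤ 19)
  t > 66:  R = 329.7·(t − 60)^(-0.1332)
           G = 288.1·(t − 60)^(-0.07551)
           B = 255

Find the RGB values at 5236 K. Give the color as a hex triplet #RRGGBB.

t = 5236/100 = 52.36; the t ≤ 66 branch applies.
R = 255 by definition for t ≤ 66.
G = 99.47·ln 52.36 − 161.1 = 99.47·3.9581 − 161.1 = 232.616.
B = 138.5·ln(52.36 − 10) − 305.0 = 138.5·ln 42.36 − 305.0 = 138.5·3.7462 − 305.0 = 213.849.
Rounded: (255, 233, 214).
In hex: #FFE9D6.

#FFE9D6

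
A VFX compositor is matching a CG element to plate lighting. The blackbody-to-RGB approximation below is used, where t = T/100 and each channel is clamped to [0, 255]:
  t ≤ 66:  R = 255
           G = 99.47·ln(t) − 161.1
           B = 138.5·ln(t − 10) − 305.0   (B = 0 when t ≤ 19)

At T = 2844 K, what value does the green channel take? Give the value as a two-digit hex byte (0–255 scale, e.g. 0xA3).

0xAC

t = 2844/100 = 28.44; the t ≤ 66 branch applies.
G = 99.47·ln 28.44 − 161.1 = 99.47·3.3478 − 161.1 = 171.905.
Rounded: 172; in hex, 0xAC.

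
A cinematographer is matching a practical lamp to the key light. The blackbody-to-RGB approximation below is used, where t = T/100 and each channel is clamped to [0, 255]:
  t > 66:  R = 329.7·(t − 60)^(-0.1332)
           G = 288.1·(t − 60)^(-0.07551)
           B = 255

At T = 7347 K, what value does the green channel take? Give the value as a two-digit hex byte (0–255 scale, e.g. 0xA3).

0xED

t = 7347/100 = 73.47; the t > 66 branch applies.
G = 288.1·(73.47 − 60)^(-0.07551) = 288.1·13.47^(-0.07551) = 288.1·0.82172 = 236.736.
Rounded: 237; in hex, 0xED.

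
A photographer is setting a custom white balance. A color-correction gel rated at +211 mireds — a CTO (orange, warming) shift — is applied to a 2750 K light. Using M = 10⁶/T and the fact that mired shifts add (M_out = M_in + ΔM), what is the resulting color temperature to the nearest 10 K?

1740 K

M_in = 10⁶/2750 = 363.64 mireds.
M_out = 363.64 + (+211) = 574.64 mireds.
T_out = 10⁶/574.64 = 1740.2 K → 1740 K.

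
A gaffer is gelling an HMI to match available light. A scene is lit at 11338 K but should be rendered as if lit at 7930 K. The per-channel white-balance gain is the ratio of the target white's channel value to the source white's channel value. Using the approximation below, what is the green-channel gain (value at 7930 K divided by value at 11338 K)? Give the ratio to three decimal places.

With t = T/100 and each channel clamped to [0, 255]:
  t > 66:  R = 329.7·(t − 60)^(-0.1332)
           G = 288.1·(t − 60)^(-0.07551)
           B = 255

At 11338 K (t = 113.38):
  G = 288.1·(113.38 − 60)^(-0.07551) = 288.1·53.38^(-0.07551) = 288.1·0.74057 = 213.358.
At 7930 K (t = 79.3):
  G = 288.1·(79.3 − 60)^(-0.07551) = 288.1·19.3^(-0.07551) = 288.1·0.79970 = 230.394.
Gain = 230.394 / 213.358 = 1.0798 → 1.080.

1.080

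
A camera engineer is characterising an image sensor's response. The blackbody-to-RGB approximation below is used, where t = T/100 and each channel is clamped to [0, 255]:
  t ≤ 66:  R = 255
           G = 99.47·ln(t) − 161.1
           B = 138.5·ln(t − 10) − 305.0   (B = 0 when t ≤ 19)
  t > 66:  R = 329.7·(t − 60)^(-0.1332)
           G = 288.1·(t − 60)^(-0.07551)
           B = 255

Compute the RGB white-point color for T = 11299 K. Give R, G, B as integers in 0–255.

t = 11299/100 = 112.99; the t > 66 branch applies.
R = 329.7·(112.99 − 60)^(-0.1332) = 329.7·52.99^(-0.1332) = 329.7·0.58930 = 194.293.
G = 288.1·(112.99 − 60)^(-0.07551) = 288.1·52.99^(-0.07551) = 288.1·0.74098 = 213.476.
B = 255 by definition for t > 66.
Rounded: (194, 213, 255).

R=194, G=213, B=255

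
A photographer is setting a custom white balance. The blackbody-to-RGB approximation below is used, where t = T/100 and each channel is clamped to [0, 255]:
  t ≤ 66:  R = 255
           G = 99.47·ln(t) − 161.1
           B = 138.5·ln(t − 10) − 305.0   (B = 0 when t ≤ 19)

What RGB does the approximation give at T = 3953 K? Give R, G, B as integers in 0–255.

R=255, G=205, B=164

t = 3953/100 = 39.53; the t ≤ 66 branch applies.
R = 255 by definition for t ≤ 66.
G = 99.47·ln 39.53 − 161.1 = 99.47·3.6771 − 161.1 = 204.657.
B = 138.5·ln(39.53 − 10) − 305.0 = 138.5·ln 29.53 − 305.0 = 138.5·3.3854 − 305.0 = 163.879.
Rounded: (255, 205, 164).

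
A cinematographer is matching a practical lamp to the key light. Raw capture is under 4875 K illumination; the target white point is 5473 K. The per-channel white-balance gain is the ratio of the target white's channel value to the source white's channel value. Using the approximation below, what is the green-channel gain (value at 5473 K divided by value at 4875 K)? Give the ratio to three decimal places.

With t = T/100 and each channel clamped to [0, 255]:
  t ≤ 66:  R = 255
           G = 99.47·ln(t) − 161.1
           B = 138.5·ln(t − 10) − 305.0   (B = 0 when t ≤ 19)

1.051

At 4875 K (t = 48.75):
  G = 99.47·ln 48.75 − 161.1 = 99.47·3.8867 − 161.1 = 225.511.
At 5473 K (t = 54.73):
  G = 99.47·ln 54.73 − 161.1 = 99.47·4.0024 − 161.1 = 237.020.
Gain = 237.020 / 225.511 = 1.0510 → 1.051.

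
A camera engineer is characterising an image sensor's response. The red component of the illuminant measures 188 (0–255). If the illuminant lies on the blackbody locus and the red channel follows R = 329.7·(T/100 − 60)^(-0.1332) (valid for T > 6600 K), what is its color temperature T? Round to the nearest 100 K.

(t − 60)^(-0.1332) = 188/329.7 = 0.57022.
t − 60 = 0.57022^(1/-0.1332) = 0.57022^(-7.508) = 67.848, so t = 127.848.
T = 100·t = 12785 K → 12800 K to the nearest 100 K.

12800 K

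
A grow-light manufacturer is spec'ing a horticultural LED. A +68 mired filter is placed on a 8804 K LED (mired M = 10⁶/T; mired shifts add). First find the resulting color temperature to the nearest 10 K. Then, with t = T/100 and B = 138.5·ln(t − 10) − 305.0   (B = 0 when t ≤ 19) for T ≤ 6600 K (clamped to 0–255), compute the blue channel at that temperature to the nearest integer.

223

M_in = 10⁶/8804 = 113.58; M_out = 113.58 + (+68) = 181.58.
T_out = 10⁶/181.58 = 5507.1 K → 5510 K; t = 55.1.
B = 138.5·ln(55.1 − 10) − 305.0 = 138.5·ln 45.1 − 305.0 = 138.5·3.8089 − 305.0 = 222.530.
Rounded: 223.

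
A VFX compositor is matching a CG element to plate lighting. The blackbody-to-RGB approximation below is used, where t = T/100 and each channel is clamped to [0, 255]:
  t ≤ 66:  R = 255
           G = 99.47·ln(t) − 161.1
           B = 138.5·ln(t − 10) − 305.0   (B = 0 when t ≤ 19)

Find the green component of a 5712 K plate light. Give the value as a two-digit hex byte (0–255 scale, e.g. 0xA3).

0xF1

t = 5712/100 = 57.12; the t ≤ 66 branch applies.
G = 99.47·ln 57.12 − 161.1 = 99.47·4.0452 − 161.1 = 241.272.
Rounded: 241; in hex, 0xF1.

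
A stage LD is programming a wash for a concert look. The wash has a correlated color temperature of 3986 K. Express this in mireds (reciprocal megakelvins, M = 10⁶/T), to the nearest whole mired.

M = 10⁶ / 3986 = 250.878 → 251 mireds.

251 mireds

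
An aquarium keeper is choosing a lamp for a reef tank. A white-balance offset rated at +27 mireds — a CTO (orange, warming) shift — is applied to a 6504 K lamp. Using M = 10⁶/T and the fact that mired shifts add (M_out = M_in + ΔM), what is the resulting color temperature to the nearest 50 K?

M_in = 10⁶/6504 = 153.75 mireds.
M_out = 153.75 + (+27) = 180.75 mireds.
T_out = 10⁶/180.75 = 5532.5 K → 5550 K.

5550 K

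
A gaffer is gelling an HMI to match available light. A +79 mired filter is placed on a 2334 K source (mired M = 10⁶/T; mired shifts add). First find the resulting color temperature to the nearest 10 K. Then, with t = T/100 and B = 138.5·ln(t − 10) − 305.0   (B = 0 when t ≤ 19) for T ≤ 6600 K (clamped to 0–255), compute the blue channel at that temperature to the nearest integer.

M_in = 10⁶/2334 = 428.45; M_out = 428.45 + (+79) = 507.45.
T_out = 10⁶/507.45 = 1970.6 K → 1970 K; t = 19.7.
B = 138.5·ln(19.7 − 10) − 305.0 = 138.5·ln 9.7 − 305.0 = 138.5·2.2721 − 305.0 = 9.689.
Rounded: 10.

10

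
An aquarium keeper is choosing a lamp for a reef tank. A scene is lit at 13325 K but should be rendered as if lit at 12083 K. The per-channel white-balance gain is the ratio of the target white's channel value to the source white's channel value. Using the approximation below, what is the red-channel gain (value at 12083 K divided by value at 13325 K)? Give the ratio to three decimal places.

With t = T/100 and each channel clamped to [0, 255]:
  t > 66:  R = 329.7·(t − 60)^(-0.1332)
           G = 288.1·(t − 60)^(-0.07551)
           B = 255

At 13325 K (t = 133.25):
  R = 329.7·(133.25 − 60)^(-0.1332) = 329.7·73.25^(-0.1332) = 329.7·0.56443 = 186.092.
At 12083 K (t = 120.83):
  R = 329.7·(120.83 − 60)^(-0.1332) = 329.7·60.83^(-0.1332) = 329.7·0.57857 = 190.754.
Gain = 190.754 / 186.092 = 1.0251 → 1.025.

1.025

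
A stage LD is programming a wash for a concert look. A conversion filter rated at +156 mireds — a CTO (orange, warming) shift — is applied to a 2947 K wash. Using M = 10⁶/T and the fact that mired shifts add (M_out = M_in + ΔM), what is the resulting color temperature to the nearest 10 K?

2020 K

M_in = 10⁶/2947 = 339.33 mireds.
M_out = 339.33 + (+156) = 495.33 mireds.
T_out = 10⁶/495.33 = 2018.9 K → 2020 K.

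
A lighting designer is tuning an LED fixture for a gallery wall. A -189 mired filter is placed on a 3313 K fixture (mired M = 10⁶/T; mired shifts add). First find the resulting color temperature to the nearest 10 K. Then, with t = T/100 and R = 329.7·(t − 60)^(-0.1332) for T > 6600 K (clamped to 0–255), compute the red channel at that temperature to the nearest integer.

211

M_in = 10⁶/3313 = 301.84; M_out = 301.84 + (-189) = 112.84.
T_out = 10⁶/112.84 = 8862.0 K → 8860 K; t = 88.6.
R = 329.7·(88.6 − 60)^(-0.1332) = 329.7·28.6^(-0.1332) = 329.7·0.63975 = 210.926.
Rounded: 211.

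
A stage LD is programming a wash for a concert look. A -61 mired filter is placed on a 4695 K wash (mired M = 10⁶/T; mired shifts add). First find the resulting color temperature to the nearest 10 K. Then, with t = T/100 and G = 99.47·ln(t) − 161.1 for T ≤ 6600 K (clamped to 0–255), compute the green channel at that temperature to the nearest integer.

255

M_in = 10⁶/4695 = 212.99; M_out = 212.99 + (-61) = 151.99.
T_out = 10⁶/151.99 = 6579.3 K → 6580 K; t = 65.8.
G = 99.47·ln 65.8 − 161.1 = 99.47·4.1866 − 161.1 = 255.343 → clamped to 255.
Rounded: 255.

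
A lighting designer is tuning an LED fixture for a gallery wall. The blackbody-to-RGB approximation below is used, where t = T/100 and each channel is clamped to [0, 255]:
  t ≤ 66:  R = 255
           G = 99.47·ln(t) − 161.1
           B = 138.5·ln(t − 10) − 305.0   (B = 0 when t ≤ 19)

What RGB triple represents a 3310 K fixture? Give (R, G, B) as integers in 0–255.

t = 3310/100 = 33.1; the t ≤ 66 branch applies.
R = 255 by definition for t ≤ 66.
G = 99.47·ln 33.1 − 161.1 = 99.47·3.4995 − 161.1 = 186.999.
B = 138.5·ln(33.1 − 10) − 305.0 = 138.5·ln 23.1 − 305.0 = 138.5·3.1398 − 305.0 = 129.867.
Rounded: (255, 187, 130).

(255, 187, 130)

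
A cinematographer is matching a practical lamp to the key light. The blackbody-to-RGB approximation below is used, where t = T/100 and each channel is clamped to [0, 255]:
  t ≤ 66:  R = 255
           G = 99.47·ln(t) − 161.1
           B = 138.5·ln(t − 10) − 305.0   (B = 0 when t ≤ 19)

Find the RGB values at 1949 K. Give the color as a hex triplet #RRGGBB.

#FF8607

t = 1949/100 = 19.49; the t ≤ 66 branch applies.
R = 255 by definition for t ≤ 66.
G = 99.47·ln 19.49 − 161.1 = 99.47·2.9699 − 161.1 = 134.316.
B = 138.5·ln(19.49 − 10) − 305.0 = 138.5·ln 9.49 − 305.0 = 138.5·2.2502 − 305.0 = 6.658.
Rounded: (255, 134, 7).
In hex: #FF8607.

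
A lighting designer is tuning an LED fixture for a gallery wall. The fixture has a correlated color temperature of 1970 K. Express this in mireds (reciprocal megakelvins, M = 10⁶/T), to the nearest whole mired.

508 mireds

M = 10⁶ / 1970 = 507.614 → 508 mireds.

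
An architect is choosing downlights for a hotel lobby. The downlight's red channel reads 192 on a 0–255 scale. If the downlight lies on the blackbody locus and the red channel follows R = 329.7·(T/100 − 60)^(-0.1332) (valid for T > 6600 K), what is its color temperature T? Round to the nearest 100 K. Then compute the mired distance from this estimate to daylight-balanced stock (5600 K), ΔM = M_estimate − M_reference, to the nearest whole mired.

(t − 60)^(-0.1332) = 192/329.7 = 0.58235.
t − 60 = 0.58235^(1/-0.1332) = 0.58235^(-7.508) = 57.929, so t = 117.929.
T = 100·t = 11793 K → 11800 K to the nearest 100 K.
M_estimate = 10⁶/11800 = 84.75; M_reference = 10⁶/5600 = 178.57.
ΔM = 84.75 − 178.57 = -93.83 → -94 mireds.

-94 mireds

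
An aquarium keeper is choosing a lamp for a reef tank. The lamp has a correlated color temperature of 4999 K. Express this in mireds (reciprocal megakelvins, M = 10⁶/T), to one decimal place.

M = 10⁶ / 4999 = 200.040 → 200.0 mireds.

200.0 mireds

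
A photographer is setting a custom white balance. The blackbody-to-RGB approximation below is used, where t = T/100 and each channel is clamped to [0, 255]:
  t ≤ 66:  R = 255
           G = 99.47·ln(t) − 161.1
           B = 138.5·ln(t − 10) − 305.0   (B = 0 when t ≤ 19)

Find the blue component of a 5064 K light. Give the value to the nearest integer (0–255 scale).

208

t = 5064/100 = 50.64; the t ≤ 66 branch applies.
B = 138.5·ln(50.64 − 10) − 305.0 = 138.5·ln 40.64 − 305.0 = 138.5·3.7048 − 305.0 = 208.108.
Rounded: 208.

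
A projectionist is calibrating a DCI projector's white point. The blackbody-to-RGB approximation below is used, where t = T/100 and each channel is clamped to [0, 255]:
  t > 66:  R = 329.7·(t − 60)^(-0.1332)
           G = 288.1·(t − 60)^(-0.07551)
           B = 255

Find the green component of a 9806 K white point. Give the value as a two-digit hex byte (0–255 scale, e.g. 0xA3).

t = 9806/100 = 98.06; the t > 66 branch applies.
G = 288.1·(98.06 − 60)^(-0.07551) = 288.1·38.06^(-0.07551) = 288.1·0.75973 = 218.878.
Rounded: 219; in hex, 0xDB.

0xDB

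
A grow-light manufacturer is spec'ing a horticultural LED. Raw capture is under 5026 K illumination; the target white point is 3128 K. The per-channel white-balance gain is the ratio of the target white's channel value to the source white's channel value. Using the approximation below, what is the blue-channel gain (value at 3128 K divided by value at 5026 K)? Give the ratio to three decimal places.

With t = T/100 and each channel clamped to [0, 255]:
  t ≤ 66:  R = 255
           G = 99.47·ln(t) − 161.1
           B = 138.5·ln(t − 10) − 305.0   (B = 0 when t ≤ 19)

At 5026 K (t = 50.26):
  B = 138.5·ln(50.26 − 10) − 305.0 = 138.5·ln 40.26 − 305.0 = 138.5·3.6954 − 305.0 = 206.807.
At 3128 K (t = 31.28):
  B = 138.5·ln(31.28 − 10) − 305.0 = 138.5·ln 21.28 − 305.0 = 138.5·3.0578 − 305.0 = 118.501.
Gain = 118.501 / 206.807 = 0.5730 → 0.573.

0.573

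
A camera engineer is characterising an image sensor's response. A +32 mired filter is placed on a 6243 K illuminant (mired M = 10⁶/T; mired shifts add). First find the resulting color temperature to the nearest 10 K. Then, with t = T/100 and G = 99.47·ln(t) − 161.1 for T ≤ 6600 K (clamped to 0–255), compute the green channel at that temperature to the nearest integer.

M_in = 10⁶/6243 = 160.18; M_out = 160.18 + (+32) = 192.18.
T_out = 10⁶/192.18 = 5203.5 K → 5200 K; t = 52.
G = 99.47·ln 52 − 161.1 = 99.47·3.9512 − 161.1 = 231.930.
Rounded: 232.

232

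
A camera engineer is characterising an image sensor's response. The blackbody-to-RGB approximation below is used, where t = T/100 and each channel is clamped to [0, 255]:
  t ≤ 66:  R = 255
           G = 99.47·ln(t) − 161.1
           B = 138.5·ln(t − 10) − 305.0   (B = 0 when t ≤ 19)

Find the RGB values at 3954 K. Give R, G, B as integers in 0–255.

t = 3954/100 = 39.54; the t ≤ 66 branch applies.
R = 255 by definition for t ≤ 66.
G = 99.47·ln 39.54 − 161.1 = 99.47·3.6773 − 161.1 = 204.682.
B = 138.5·ln(39.54 − 10) − 305.0 = 138.5·ln 29.54 − 305.0 = 138.5·3.3857 − 305.0 = 163.926.
Rounded: (255, 205, 164).

R=255, G=205, B=164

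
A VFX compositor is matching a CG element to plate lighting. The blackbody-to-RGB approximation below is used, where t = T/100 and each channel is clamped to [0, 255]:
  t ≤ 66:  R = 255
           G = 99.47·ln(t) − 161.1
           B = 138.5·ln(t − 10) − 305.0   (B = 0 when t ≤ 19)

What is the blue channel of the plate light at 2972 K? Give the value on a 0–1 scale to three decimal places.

t = 2972/100 = 29.72; the t ≤ 66 branch applies.
B = 138.5·ln(29.72 − 10) − 305.0 = 138.5·ln 19.72 − 305.0 = 138.5·2.9816 − 305.0 = 107.956.
On a 0–1 scale: 107.956/255 = 0.4234 → 0.423.

0.423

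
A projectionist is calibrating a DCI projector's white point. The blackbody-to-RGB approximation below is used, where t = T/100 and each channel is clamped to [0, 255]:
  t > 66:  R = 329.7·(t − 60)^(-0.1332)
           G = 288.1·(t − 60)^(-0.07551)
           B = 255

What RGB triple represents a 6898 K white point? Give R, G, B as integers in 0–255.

R=246, G=244, B=255

t = 6898/100 = 68.98; the t > 66 branch applies.
R = 329.7·(68.98 − 60)^(-0.1332) = 329.7·8.98^(-0.1332) = 329.7·0.74649 = 246.118.
G = 288.1·(68.98 − 60)^(-0.07551) = 288.1·8.98^(-0.07551) = 288.1·0.84726 = 244.096.
B = 255 by definition for t > 66.
Rounded: (246, 244, 255).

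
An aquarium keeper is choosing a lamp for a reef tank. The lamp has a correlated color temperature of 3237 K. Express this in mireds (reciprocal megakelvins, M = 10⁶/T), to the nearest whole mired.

M = 10⁶ / 3237 = 308.928 → 309 mireds.

309 mireds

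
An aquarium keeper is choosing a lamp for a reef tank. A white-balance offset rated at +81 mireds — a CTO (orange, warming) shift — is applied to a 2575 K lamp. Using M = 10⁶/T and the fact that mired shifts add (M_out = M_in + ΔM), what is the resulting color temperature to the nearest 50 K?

2150 K

M_in = 10⁶/2575 = 388.35 mireds.
M_out = 388.35 + (+81) = 469.35 mireds.
T_out = 10⁶/469.35 = 2130.6 K → 2150 K.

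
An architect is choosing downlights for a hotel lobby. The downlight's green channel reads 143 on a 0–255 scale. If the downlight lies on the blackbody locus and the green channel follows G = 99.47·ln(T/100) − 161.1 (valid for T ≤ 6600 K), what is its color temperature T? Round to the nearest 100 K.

2100 K

ln t = (143 + 161.1) / 99.47 = 3.0572.
t = e^3.0572 = 21.268.
T = 100·t = 2127 K → 2100 K to the nearest 100 K.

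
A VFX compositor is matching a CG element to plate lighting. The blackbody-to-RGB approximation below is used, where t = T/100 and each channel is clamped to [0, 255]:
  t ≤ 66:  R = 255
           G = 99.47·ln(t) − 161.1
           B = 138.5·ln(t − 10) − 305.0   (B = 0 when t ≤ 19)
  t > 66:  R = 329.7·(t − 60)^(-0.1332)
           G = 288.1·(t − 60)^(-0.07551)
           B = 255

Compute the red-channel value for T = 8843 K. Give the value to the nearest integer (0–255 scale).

211

t = 8843/100 = 88.43; the t > 66 branch applies.
R = 329.7·(88.43 − 60)^(-0.1332) = 329.7·28.43^(-0.1332) = 329.7·0.64026 = 211.094.
Rounded: 211.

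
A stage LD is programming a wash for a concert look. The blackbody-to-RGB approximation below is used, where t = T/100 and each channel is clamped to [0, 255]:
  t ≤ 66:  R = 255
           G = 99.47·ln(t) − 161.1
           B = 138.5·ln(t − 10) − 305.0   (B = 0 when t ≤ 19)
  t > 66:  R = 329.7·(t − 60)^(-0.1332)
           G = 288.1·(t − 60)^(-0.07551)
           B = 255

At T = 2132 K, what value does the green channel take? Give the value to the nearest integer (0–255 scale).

143

t = 2132/100 = 21.32; the t ≤ 66 branch applies.
G = 99.47·ln 21.32 − 161.1 = 99.47·3.0596 − 161.1 = 143.243.
Rounded: 143.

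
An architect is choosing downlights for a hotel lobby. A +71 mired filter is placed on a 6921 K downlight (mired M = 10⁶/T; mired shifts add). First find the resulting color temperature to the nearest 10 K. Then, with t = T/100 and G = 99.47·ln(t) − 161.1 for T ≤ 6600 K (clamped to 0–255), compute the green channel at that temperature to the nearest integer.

221

M_in = 10⁶/6921 = 144.49; M_out = 144.49 + (+71) = 215.49.
T_out = 10⁶/215.49 = 4640.6 K → 4640 K; t = 46.4.
G = 99.47·ln 46.4 − 161.1 = 99.47·3.8373 − 161.1 = 220.596.
Rounded: 221.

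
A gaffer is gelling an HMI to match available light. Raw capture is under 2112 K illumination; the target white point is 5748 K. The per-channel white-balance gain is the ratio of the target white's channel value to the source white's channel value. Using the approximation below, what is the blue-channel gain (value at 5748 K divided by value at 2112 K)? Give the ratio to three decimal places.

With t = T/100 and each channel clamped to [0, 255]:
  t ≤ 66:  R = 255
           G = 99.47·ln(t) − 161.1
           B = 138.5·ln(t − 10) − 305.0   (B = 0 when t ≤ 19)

At 2112 K (t = 21.12):
  B = 138.5·ln(21.12 − 10) − 305.0 = 138.5·ln 11.12 − 305.0 = 138.5·2.4087 − 305.0 = 28.611.
At 5748 K (t = 57.48):
  B = 138.5·ln(57.48 − 10) − 305.0 = 138.5·ln 47.48 − 305.0 = 138.5·3.8603 − 305.0 = 229.653.
Gain = 229.653 / 28.611 = 8.0267 → 8.027.

8.027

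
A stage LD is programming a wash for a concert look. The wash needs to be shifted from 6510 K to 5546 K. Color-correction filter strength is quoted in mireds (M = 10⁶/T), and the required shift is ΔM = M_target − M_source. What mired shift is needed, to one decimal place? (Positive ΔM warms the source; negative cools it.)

+26.7 mireds

M_source = 10⁶/6510 = 153.610; M_target = 10⁶/5546 = 180.310.
ΔM = 180.310 − 153.610 = 26.700 → +26.7 mireds, a warming shift.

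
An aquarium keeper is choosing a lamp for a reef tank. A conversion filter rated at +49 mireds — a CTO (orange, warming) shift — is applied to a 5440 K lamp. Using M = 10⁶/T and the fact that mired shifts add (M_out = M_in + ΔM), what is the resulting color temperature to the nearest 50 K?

M_in = 10⁶/5440 = 183.82 mireds.
M_out = 183.82 + (+49) = 232.82 mireds.
T_out = 10⁶/232.82 = 4295.1 K → 4300 K.

4300 K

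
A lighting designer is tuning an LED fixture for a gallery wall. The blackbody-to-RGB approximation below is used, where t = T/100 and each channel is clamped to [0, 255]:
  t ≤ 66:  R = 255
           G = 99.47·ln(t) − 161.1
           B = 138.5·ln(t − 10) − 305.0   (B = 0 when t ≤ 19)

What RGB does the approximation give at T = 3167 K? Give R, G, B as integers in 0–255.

R=255, G=183, B=121

t = 3167/100 = 31.67; the t ≤ 66 branch applies.
R = 255 by definition for t ≤ 66.
G = 99.47·ln 31.67 − 161.1 = 99.47·3.4554 − 161.1 = 182.606.
B = 138.5·ln(31.67 − 10) − 305.0 = 138.5·ln 21.67 − 305.0 = 138.5·3.0759 − 305.0 = 121.016.
Rounded: (255, 183, 121).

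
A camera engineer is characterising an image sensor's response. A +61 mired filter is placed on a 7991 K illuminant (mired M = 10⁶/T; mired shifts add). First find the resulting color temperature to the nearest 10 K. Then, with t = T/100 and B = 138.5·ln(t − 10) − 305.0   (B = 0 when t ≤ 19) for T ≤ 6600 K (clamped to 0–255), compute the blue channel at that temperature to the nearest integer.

M_in = 10⁶/7991 = 125.14; M_out = 125.14 + (+61) = 186.14.
T_out = 10⁶/186.14 = 5372.3 K → 5370 K; t = 53.7.
B = 138.5·ln(53.7 − 10) − 305.0 = 138.5·ln 43.7 − 305.0 = 138.5·3.7773 − 305.0 = 218.163.
Rounded: 218.

218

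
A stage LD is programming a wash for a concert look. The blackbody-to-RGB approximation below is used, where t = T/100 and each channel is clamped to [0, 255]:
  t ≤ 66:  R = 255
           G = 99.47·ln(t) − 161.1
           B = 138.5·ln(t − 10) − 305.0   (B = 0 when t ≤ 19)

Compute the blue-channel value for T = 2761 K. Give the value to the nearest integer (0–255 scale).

92

t = 2761/100 = 27.61; the t ≤ 66 branch applies.
B = 138.5·ln(27.61 − 10) − 305.0 = 138.5·ln 17.61 − 305.0 = 138.5·2.8685 − 305.0 = 92.283.
Rounded: 92.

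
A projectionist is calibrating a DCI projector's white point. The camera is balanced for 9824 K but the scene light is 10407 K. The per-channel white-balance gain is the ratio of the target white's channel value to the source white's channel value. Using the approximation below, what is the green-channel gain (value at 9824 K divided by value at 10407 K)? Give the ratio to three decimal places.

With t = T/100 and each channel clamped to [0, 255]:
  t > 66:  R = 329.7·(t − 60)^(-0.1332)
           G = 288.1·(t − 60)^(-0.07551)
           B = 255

At 10407 K (t = 104.07):
  G = 288.1·(104.07 − 60)^(-0.07551) = 288.1·44.07^(-0.07551) = 288.1·0.75136 = 216.468.
At 9824 K (t = 98.24):
  G = 288.1·(98.24 − 60)^(-0.07551) = 288.1·38.24^(-0.07551) = 288.1·0.75946 = 218.800.
Gain = 218.800 / 216.468 = 1.0108 → 1.011.

1.011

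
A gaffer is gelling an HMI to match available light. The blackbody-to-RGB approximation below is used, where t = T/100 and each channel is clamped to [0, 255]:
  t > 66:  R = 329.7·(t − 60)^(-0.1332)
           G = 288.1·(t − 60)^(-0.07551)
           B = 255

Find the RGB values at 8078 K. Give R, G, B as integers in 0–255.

t = 8078/100 = 80.78; the t > 66 branch applies.
R = 329.7·(80.78 − 60)^(-0.1332) = 329.7·20.78^(-0.1332) = 329.7·0.66756 = 220.094.
G = 288.1·(80.78 − 60)^(-0.07551) = 288.1·20.78^(-0.07551) = 288.1·0.79525 = 229.112.
B = 255 by definition for t > 66.
Rounded: (220, 229, 255).

R=220, G=229, B=255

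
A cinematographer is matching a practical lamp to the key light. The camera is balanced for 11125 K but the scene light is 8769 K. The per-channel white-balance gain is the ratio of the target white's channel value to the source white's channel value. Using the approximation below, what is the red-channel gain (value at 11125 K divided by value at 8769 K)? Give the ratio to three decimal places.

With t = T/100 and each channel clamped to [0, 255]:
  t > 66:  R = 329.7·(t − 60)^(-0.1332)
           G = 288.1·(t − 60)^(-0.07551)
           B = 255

At 8769 K (t = 87.69):
  R = 329.7·(87.69 − 60)^(-0.1332) = 329.7·27.69^(-0.1332) = 329.7·0.64251 = 211.837.
At 11125 K (t = 111.25):
  R = 329.7·(111.25 − 60)^(-0.1332) = 329.7·51.25^(-0.1332) = 329.7·0.59193 = 195.159.
Gain = 195.159 / 211.837 = 0.9213 → 0.921.

0.921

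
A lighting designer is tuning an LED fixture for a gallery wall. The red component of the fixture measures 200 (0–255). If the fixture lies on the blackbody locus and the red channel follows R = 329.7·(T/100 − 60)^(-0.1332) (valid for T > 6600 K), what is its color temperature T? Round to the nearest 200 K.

10200 K

(t − 60)^(-0.1332) = 200/329.7 = 0.60661.
t − 60 = 0.60661^(1/-0.1332) = 0.60661^(-7.508) = 42.638, so t = 102.638.
T = 100·t = 10264 K → 10200 K to the nearest 200 K.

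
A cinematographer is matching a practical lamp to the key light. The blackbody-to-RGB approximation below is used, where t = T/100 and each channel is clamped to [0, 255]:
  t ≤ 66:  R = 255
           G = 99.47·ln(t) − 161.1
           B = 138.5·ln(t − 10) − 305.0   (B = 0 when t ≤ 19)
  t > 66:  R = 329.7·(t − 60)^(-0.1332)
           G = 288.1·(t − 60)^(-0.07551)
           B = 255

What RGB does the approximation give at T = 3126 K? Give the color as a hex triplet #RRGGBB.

#FFB576

t = 3126/100 = 31.26; the t ≤ 66 branch applies.
R = 255 by definition for t ≤ 66.
G = 99.47·ln 31.26 − 161.1 = 99.47·3.4423 − 161.1 = 181.309.
B = 138.5·ln(31.26 − 10) − 305.0 = 138.5·ln 21.26 − 305.0 = 138.5·3.0568 − 305.0 = 118.371.
Rounded: (255, 181, 118).
In hex: #FFB576.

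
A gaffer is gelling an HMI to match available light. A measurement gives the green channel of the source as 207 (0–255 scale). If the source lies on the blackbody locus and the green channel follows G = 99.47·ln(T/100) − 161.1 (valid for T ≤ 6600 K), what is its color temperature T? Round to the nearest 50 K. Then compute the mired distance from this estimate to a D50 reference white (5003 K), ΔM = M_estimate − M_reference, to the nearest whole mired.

+47 mireds

ln t = (207 + 161.1) / 99.47 = 3.7006.
t = e^3.7006 = 40.472.
T = 100·t = 4047 K → 4050 K to the nearest 50 K.
M_estimate = 10⁶/4050 = 246.91; M_reference = 10⁶/5003 = 199.88.
ΔM = 246.91 − 199.88 = 47.03 → +47 mireds.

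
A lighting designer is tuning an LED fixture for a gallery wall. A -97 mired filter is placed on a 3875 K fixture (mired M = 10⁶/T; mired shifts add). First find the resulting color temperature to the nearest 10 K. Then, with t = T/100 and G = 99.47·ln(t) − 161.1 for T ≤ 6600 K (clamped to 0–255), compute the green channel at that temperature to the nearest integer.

M_in = 10⁶/3875 = 258.06; M_out = 258.06 + (-97) = 161.06.
T_out = 10⁶/161.06 = 6208.7 K → 6210 K; t = 62.1.
G = 99.47·ln 62.1 − 161.1 = 99.47·4.1287 − 161.1 = 249.586.
Rounded: 250.

250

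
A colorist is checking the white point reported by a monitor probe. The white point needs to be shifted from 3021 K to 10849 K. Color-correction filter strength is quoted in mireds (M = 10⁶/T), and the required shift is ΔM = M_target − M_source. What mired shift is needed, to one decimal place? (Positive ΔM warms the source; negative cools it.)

-238.8 mireds

M_source = 10⁶/3021 = 331.016; M_target = 10⁶/10849 = 92.174.
ΔM = 92.174 − 331.016 = -238.842 → -238.8 mireds, a cooling shift.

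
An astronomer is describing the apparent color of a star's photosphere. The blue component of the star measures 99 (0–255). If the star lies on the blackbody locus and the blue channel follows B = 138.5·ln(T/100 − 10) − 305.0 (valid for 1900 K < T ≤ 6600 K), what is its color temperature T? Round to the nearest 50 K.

ln(t − 10) = (99 + 305.0) / 138.5 = 2.9170.
t − 10 = e^2.9170 = 18.485, so t = 28.485.
T = 100·t = 2849 K → 2850 K to the nearest 50 K.

2850 K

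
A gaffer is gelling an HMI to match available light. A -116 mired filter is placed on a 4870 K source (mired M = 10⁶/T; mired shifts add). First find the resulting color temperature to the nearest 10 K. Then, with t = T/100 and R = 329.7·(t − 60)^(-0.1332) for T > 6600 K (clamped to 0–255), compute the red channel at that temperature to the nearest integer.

M_in = 10⁶/4870 = 205.34; M_out = 205.34 + (-116) = 89.34.
T_out = 10⁶/89.34 = 11193.3 K → 11190 K; t = 111.9.
R = 329.7·(111.9 − 60)^(-0.1332) = 329.7·51.9^(-0.1332) = 329.7·0.59093 = 194.831.
Rounded: 195.

195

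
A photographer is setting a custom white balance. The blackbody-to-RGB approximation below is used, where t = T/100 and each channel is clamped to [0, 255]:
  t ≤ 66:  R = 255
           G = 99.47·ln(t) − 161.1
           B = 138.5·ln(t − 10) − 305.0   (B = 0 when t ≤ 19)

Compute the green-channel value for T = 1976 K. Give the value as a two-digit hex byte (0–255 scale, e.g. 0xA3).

t = 1976/100 = 19.76; the t ≤ 66 branch applies.
G = 99.47·ln 19.76 − 161.1 = 99.47·2.9837 − 161.1 = 135.685.
Rounded: 136; in hex, 0x88.

0x88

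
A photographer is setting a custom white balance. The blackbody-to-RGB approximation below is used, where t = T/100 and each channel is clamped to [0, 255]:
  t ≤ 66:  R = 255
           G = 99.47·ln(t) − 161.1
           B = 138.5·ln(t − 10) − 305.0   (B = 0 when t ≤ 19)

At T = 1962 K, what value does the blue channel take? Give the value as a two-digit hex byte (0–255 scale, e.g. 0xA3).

0x09

t = 1962/100 = 19.62; the t ≤ 66 branch applies.
B = 138.5·ln(19.62 − 10) − 305.0 = 138.5·ln 9.62 − 305.0 = 138.5·2.2638 − 305.0 = 8.542.
Rounded: 9; in hex, 0x09.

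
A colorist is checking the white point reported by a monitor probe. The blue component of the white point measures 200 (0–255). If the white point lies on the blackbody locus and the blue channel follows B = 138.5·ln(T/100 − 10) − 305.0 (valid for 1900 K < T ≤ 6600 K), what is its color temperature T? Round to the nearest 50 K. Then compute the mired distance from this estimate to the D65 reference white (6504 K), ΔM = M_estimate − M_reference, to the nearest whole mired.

+52 mireds

ln(t − 10) = (200 + 305.0) / 138.5 = 3.6462.
t − 10 = e^3.6462 = 38.329, so t = 48.329.
T = 100·t = 4833 K → 4850 K to the nearest 50 K.
M_estimate = 10⁶/4850 = 206.19; M_reference = 10⁶/6504 = 153.75.
ΔM = 206.19 − 153.75 = 52.43 → +52 mireds.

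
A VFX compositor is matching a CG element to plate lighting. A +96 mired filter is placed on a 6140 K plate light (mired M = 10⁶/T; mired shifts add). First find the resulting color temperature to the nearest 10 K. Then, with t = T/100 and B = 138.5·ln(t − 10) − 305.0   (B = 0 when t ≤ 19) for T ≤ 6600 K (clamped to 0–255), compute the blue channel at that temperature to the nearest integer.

M_in = 10⁶/6140 = 162.87; M_out = 162.87 + (+96) = 258.87.
T_out = 10⁶/258.87 = 3863.0 K → 3860 K; t = 38.6.
B = 138.5·ln(38.6 − 10) − 305.0 = 138.5·ln 28.6 − 305.0 = 138.5·3.3534 − 305.0 = 159.447.
Rounded: 159.

159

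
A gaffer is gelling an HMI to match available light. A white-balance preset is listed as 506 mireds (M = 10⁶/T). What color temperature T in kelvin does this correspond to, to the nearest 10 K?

T = 10⁶ / 506 = 1976.28 K → 1980 K.

1980 K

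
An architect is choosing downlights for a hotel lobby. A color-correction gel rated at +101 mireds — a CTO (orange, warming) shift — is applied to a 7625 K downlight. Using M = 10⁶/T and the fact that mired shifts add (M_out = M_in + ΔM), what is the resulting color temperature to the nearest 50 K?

M_in = 10⁶/7625 = 131.15 mireds.
M_out = 131.15 + (+101) = 232.15 mireds.
T_out = 10⁶/232.15 = 4307.6 K → 4300 K.

4300 K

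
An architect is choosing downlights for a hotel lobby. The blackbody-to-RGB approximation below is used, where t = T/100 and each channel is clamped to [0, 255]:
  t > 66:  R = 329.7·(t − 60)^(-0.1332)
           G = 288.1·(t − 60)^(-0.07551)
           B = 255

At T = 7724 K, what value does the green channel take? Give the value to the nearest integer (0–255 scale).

t = 7724/100 = 77.24; the t > 66 branch applies.
G = 288.1·(77.24 − 60)^(-0.07551) = 288.1·17.24^(-0.07551) = 288.1·0.80655 = 232.366.
Rounded: 232.

232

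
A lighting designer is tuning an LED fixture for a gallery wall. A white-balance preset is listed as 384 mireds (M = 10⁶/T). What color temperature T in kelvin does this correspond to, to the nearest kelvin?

T = 10⁶ / 384 = 2604.17 K → 2604 K.

2604 K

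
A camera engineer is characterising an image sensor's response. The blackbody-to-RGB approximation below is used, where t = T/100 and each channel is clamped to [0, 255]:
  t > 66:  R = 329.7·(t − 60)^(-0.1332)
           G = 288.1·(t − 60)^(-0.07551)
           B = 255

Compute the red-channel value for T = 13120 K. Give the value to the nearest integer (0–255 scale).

187

t = 13120/100 = 131.2; the t > 66 branch applies.
R = 329.7·(131.2 − 60)^(-0.1332) = 329.7·71.2^(-0.1332) = 329.7·0.56656 = 186.796.
Rounded: 187.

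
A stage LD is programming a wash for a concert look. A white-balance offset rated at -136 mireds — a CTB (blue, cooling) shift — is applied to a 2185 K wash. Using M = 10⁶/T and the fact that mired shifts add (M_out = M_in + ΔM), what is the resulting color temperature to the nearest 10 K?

M_in = 10⁶/2185 = 457.67 mireds.
M_out = 457.67 + (-136) = 321.67 mireds.
T_out = 10⁶/321.67 = 3108.8 K → 3110 K.

3110 K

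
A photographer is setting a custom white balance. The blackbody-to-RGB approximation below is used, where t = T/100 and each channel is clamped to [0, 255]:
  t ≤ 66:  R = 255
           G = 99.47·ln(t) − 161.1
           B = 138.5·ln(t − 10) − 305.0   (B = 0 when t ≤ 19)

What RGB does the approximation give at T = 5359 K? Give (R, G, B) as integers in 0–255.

(255, 235, 218)

t = 5359/100 = 53.59; the t ≤ 66 branch applies.
R = 255 by definition for t ≤ 66.
G = 99.47·ln 53.59 − 161.1 = 99.47·3.9814 − 161.1 = 234.926.
B = 138.5·ln(53.59 − 10) − 305.0 = 138.5·ln 43.59 − 305.0 = 138.5·3.7748 − 305.0 = 217.814.
Rounded: (255, 235, 218).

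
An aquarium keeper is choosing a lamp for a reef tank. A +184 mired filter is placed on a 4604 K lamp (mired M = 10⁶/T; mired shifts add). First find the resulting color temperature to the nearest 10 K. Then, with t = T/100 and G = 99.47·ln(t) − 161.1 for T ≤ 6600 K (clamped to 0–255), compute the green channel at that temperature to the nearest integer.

M_in = 10⁶/4604 = 217.20; M_out = 217.20 + (+184) = 401.20.
T_out = 10⁶/401.20 = 2492.5 K → 2490 K; t = 24.9.
G = 99.47·ln 24.9 − 161.1 = 99.47·3.2149 − 161.1 = 158.683.
Rounded: 159.

159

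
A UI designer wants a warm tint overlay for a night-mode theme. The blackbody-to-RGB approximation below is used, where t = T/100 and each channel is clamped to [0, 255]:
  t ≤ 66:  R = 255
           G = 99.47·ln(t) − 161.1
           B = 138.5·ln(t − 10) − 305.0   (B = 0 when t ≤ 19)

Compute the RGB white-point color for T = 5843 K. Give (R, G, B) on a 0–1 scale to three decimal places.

(1.000, 0.955, 0.911)

t = 5843/100 = 58.43; the t ≤ 66 branch applies.
R = 255 by definition for t ≤ 66.
G = 99.47·ln 58.43 − 161.1 = 99.47·4.0678 − 161.1 = 243.527.
B = 138.5·ln(58.43 − 10) − 305.0 = 138.5·ln 48.43 − 305.0 = 138.5·3.8801 − 305.0 = 232.397.
Dividing each by 255: (1.0000, 0.9550, 0.9114) → (1.000, 0.955, 0.911).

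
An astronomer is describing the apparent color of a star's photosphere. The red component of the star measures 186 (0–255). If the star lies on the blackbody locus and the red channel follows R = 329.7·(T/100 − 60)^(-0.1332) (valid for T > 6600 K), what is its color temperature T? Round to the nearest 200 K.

13400 K

(t − 60)^(-0.1332) = 186/329.7 = 0.56415.
t − 60 = 0.56415^(1/-0.1332) = 0.56415^(-7.508) = 73.521, so t = 133.521.
T = 100·t = 13352 K → 13400 K to the nearest 200 K.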